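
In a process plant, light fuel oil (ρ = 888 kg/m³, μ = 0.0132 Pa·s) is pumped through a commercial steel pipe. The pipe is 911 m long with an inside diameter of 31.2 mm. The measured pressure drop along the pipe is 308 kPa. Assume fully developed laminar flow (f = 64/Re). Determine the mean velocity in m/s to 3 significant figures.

For laminar flow, f = 64/Re with Re = ρVD/μ, so Darcy-Weisbach reduces to ΔP = 32μLV/D². Solving for V: V = ΔP·D²/(32μL) = 3.08e+05·(0.0312)²/(32·0.0132·911) = 0.7791 m/s.
Check: Re = ρVD/μ = 888·0.7791·0.0312/0.0132 = 1635 < 2300, so the laminar assumption holds.

V ≈ 0.779 m/s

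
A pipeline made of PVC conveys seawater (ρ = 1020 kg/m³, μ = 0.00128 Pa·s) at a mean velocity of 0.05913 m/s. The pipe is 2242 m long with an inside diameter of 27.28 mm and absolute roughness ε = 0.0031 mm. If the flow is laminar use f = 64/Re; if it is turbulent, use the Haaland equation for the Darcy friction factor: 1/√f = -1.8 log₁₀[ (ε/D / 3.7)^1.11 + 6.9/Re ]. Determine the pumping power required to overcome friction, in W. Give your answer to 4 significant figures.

Reynolds number Re = ρVD/μ = 1020 · 0.05913 · 0.02728 / 0.00128 = 1285.
Re < 2300 → laminar flow, so f = 64/Re = 64/1285 = 0.04979 (the turbulent correlation is not needed).
Darcy-Weisbach: ΔP = f(L/D)(ρV²/2) = 0.04979·(2242/0.02728)·(1020·0.05913²/2) = 0.04979·8.218e+04·1.783 = 7297 Pa.
Q = V·A = 0.05913·0.0005845 = 3.456e-05 m³/s.
Pumping power P = QΔP = 3.456e-05·7297 = 0.25217 W = 0.2522 W.

P ≈ 0.2522 W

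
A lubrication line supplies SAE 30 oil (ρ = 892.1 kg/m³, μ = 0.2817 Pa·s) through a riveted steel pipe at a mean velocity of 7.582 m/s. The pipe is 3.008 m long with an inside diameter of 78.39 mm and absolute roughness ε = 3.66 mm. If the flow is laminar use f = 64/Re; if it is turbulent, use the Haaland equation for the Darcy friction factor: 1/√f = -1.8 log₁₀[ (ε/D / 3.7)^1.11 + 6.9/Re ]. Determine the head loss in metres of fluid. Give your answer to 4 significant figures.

Reynolds number Re = ρVD/μ = 892.1 · 7.582 · 0.07839 / 0.282 = 1882.
Re < 2300 → laminar flow, so f = 64/Re = 64/1882 = 0.034 (the turbulent correlation is not needed).
Darcy-Weisbach: ΔP = f(L/D)(ρV²/2) = 0.034·(3.008/0.07839)·(892.1·7.582²/2) = 0.034·38.37·2.564e+04 = 3.346e+04 Pa.
Head loss h_f = ΔP/(ρg) = 3.346e+04/(892.1·9.81) = 3.823 m.

h_f ≈ 3.823 m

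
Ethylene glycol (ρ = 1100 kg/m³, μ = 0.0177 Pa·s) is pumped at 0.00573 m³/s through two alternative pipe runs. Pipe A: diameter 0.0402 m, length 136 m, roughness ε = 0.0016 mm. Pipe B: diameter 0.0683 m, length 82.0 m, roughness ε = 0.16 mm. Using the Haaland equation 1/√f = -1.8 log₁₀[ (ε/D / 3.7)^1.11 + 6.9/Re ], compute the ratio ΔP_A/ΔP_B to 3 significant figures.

ΔP_A/ΔP_B ≈ 18.9

Pipe A: V = Q/A = 0.00573/0.001269 = 4.515 m/s; Re = 1.128e+04; ε/D = 3.98e-05; Haaland → f = 0.02993; ΔP_A = f(L/D)(ρV²/2) = 1.135e+06 Pa.
Pipe B: V = Q/A = 0.00573/0.003664 = 1.564 m/s; Re = 6638; ε/D = 0.00234; Haaland → f = 0.03723; ΔP_B = f(L/D)(ρV²/2) = 6.014e+04 Pa.
ΔP_A/ΔP_B = 1.135e+06/6.014e+04 = 18.9.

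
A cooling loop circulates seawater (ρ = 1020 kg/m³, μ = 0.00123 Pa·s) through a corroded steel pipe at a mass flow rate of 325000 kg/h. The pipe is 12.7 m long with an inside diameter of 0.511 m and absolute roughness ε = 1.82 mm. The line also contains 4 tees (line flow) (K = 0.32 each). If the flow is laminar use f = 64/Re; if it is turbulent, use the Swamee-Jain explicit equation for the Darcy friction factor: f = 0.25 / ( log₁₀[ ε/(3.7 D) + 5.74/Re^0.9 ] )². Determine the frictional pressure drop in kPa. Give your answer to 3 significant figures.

ΔP ≈ 0.188 kPa

ṁ = 325000 kg/h = 325000/3600 = 90.28 kg/s.
A = πD²/4 = π(0.511)²/4 = 0.2051 m²; mean velocity V = ṁ/(ρA) = 90.28/(1020 · 0.2051) = 0.4316 m/s.
Reynolds number Re = ρVD/μ = 1020 · 0.4316 · 0.511 / 0.00123 = 1.829e+05.
Re > 4000 → turbulent. Relative roughness ε/D = 0.00182/0.511 = 0.00356. Swamee-Jain: f = 0.25/(log₁₀[0.00356/3.7 + 5.74/1.829e+05^0.9])² = 0.25/(log₁₀[0.000963 + 0.000105])² = 0.25/(-2.971)² = 0.02831.
Total minor-loss coefficient ΣK = 4·0.32 = 1.28.
ΔP = [f·L/D + ΣK]·(ρV²/2) = [0.02831·12.7/0.511 + 1.28]·(1020·0.4316²/2) = [0.7037 + 1.28]·94.99 = 188.4 Pa.
ΔP = 188.4 Pa = 0.188 kPa.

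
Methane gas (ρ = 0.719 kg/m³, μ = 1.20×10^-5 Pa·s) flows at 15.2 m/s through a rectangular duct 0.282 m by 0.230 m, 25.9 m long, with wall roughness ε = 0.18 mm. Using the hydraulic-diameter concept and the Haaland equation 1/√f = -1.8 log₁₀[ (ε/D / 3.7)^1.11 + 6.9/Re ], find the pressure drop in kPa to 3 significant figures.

Hydraulic diameter D_h = 4A/P = 4·(0.282·0.23)/(2·(0.282+0.23)) = 0.2594/1.024 = 0.2534 m.
Re = ρVD_h/μ = 0.719·15.2·0.2534/1.2e-05 = 2.307e+05.
ε/D_h = 0.00018/0.2534 = 0.00071; Haaland gives 1/√f = -1.8 log₁₀[7.49e-05+2.99e-05] = 7.163, so f = 0.01949.
ΔP = f(L/D_h)(ρV²/2) = 0.01949·25.9/0.2534·83.06 = 165.5 Pa.
ΔP = 0.165 kPa.

ΔP ≈ 0.165 kPa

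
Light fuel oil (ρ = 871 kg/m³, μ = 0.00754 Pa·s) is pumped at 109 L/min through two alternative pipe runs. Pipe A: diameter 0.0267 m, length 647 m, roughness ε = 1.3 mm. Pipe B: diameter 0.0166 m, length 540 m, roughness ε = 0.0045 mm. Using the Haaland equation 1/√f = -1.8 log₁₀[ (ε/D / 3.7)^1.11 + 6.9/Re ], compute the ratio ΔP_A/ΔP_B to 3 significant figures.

Pipe A: V = Q/A = 0.001817/0.0005599 = 3.245 m/s; Re = 1.001e+04; ε/D = 0.0487; Haaland → f = 0.07327; ΔP_A = f(L/D)(ρV²/2) = 8.14e+06 Pa.
Pipe B: V = Q/A = 0.001817/0.0002164 = 8.394 m/s; Re = 1.61e+04; ε/D = 0.000271; Haaland → f = 0.02762; ΔP_B = f(L/D)(ρV²/2) = 2.757e+07 Pa.
ΔP_A/ΔP_B = 8.14e+06/2.757e+07 = 0.295.

ΔP_A/ΔP_B ≈ 0.295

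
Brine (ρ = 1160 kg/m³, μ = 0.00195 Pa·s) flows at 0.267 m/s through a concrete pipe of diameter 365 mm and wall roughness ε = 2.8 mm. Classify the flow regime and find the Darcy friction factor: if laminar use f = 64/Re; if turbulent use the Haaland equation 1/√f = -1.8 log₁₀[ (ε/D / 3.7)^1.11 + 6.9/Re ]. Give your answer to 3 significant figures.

Re = ρVD/μ = 1160·0.267·0.365/0.00195 = 5.797e+04.
Re > 4000 → turbulent. ε/D = 0.0028/0.365 = 0.00767; Haaland: 1/√f = -1.8 log₁₀[0.00105 + 0.000119] = 5.277, so f = 0.03591.

f ≈ 0.0359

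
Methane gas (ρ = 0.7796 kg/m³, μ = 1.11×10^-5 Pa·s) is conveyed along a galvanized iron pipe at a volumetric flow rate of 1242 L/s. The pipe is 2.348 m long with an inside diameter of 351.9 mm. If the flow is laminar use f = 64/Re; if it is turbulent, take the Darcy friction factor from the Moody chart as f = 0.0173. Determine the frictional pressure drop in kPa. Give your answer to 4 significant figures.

ΔP ≈ 0.007338 kPa

Q = 1242 L/s = 1242/1000 = 1.242 m³/s.
Cross-sectional area A = πD²/4 = π(0.3519)²/4 = 0.09726 m²; mean velocity V = Q/A = 1.242/0.09726 = 12.77 m/s.
Reynolds number Re = ρVD/μ = 0.7796 · 12.77 · 0.3519 / 1.11e-05 = 3.156e+05.
Re > 4000 → turbulent; use the Moody-chart value f = 0.0173.
Darcy-Weisbach: ΔP = f(L/D)(ρV²/2) = 0.0173·(2.348/0.3519)·(0.7796·12.77²/2) = 0.0173·6.672·63.57 = 7.338 Pa.
ΔP = 7.338 Pa = 0.007338 kPa.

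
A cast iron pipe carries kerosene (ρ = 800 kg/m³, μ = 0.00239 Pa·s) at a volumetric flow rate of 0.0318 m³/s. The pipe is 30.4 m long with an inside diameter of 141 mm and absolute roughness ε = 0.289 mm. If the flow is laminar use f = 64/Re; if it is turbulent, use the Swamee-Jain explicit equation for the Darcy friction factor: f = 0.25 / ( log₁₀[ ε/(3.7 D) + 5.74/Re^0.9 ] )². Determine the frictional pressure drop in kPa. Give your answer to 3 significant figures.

ΔP ≈ 9.13 kPa

Cross-sectional area A = πD²/4 = π(0.141)²/4 = 0.01561 m²; mean velocity V = Q/A = 0.0318/0.01561 = 2.037 m/s.
Reynolds number Re = ρVD/μ = 800 · 2.037 · 0.141 / 0.00239 = 9.612e+04.
Re > 4000 → turbulent. Relative roughness ε/D = 0.000289/0.141 = 0.00205. Swamee-Jain: f = 0.25/(log₁₀[0.00205/3.7 + 5.74/9.612e+04^0.9])² = 0.25/(log₁₀[0.000554 + 0.000188])² = 0.25/(-3.13)² = 0.02553.
Darcy-Weisbach: ΔP = f(L/D)(ρV²/2) = 0.02553·(30.4/0.141)·(800·2.037²/2) = 0.02553·215.6·1659 = 9130 Pa.
ΔP = 9130 Pa = 9.13 kPa.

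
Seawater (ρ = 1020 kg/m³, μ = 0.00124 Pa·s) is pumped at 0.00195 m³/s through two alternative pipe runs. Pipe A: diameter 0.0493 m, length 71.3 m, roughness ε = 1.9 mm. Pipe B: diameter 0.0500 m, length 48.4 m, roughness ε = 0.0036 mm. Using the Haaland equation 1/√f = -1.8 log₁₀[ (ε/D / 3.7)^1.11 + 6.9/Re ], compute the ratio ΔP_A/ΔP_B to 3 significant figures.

ΔP_A/ΔP_B ≈ 4.66

Pipe A: V = Q/A = 0.00195/0.001909 = 1.022 m/s; Re = 4.143e+04; ε/D = 0.0385; Haaland → f = 0.06441; ΔP_A = f(L/D)(ρV²/2) = 4.958e+04 Pa.
Pipe B: V = Q/A = 0.00195/0.001963 = 0.9931 m/s; Re = 4.085e+04; ε/D = 7.2e-05; Haaland → f = 0.02186; ΔP_B = f(L/D)(ρV²/2) = 1.064e+04 Pa.
ΔP_A/ΔP_B = 4.958e+04/1.064e+04 = 4.66.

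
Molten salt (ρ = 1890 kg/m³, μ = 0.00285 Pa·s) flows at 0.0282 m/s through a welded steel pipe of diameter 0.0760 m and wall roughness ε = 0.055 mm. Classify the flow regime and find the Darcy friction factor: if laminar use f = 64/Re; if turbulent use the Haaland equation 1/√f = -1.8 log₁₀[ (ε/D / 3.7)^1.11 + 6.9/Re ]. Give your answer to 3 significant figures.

Re = ρVD/μ = 1890·0.0282·0.076/0.00285 = 1421.
Re < 2300 → laminar, so f = 64/Re = 0.04503 (roughness is irrelevant in laminar flow).

f ≈ 0.0450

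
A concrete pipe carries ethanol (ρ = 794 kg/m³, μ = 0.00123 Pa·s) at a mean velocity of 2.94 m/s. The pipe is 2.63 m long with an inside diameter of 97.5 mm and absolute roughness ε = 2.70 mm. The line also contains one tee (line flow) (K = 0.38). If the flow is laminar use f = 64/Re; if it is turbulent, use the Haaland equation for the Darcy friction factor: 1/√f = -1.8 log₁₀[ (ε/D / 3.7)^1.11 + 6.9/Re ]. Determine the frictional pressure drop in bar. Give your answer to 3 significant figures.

ΔP ≈ 0.0645 bar

Reynolds number Re = ρVD/μ = 794 · 2.94 · 0.0975 / 0.00123 = 1.85e+05.
Re > 4000 → turbulent. Relative roughness ε/D = 0.0027/0.0975 = 0.0277. Haaland: 1/√f = -1.8 log₁₀[(0.0277/3.7)^1.11 + 6.9/1.85e+05] = -1.8 log₁₀[0.00437 + 3.73e-05] = 4.241, so f = 0.0556.
Total minor-loss coefficient ΣK = 1·0.38 = 0.38.
ΔP = [f·L/D + ΣK]·(ρV²/2) = [0.0556·2.63/0.0975 + 0.38]·(794·2.94²/2) = [1.5 + 0.38]·3432 = 6451 Pa.
ΔP = 6451 Pa = 0.0645 bar.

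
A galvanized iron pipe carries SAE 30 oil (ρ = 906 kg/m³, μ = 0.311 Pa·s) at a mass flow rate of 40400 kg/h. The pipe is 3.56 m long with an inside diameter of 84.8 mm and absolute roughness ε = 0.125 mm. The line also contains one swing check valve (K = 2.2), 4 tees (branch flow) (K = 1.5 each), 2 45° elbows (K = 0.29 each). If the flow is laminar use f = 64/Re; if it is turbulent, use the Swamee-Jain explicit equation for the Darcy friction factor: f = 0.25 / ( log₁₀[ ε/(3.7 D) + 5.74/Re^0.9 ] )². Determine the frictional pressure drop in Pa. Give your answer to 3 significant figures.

ΔP ≈ 29900 Pa

ṁ = 40400 kg/h = 40400/3600 = 11.22 kg/s.
A = πD²/4 = π(0.0848)²/4 = 0.005648 m²; mean velocity V = ṁ/(ρA) = 11.22/(906 · 0.005648) = 2.193 m/s.
Reynolds number Re = ρVD/μ = 906 · 2.193 · 0.0848 / 0.311 = 541.8.
Re < 2300 → laminar flow, so f = 64/Re = 64/541.8 = 0.1181 (the turbulent correlation is not needed).
Total minor-loss coefficient ΣK = 1·2.2 + 4·1.5 + 2·0.29 = 8.78.
ΔP = [f·L/D + ΣK]·(ρV²/2) = [0.1181·3.56/0.0848 + 8.78]·(906·2.193²/2) = [4.959 + 8.78]·2179 = 2.994e+04 Pa.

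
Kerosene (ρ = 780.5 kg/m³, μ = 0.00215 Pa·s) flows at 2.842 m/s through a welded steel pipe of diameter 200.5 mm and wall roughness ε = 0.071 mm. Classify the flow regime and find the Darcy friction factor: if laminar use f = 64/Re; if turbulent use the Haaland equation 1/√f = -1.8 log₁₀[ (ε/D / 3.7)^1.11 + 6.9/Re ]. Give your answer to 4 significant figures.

Re = ρVD/μ = 780.5·2.842·0.2005/0.00215 = 2.069e+05.
Re > 4000 → turbulent. ε/D = 7.1e-05/0.2005 = 0.000354; Haaland: 1/√f = -1.8 log₁₀[3.46e-05 + 3.34e-05] = 7.502, so f = 0.01777.

f ≈ 0.01777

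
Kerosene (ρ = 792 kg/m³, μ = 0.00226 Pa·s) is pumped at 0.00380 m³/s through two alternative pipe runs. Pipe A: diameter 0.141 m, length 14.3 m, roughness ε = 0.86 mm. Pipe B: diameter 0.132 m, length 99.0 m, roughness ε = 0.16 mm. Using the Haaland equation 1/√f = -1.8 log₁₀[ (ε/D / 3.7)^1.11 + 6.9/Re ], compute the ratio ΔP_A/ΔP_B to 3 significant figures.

ΔP_A/ΔP_B ≈ 0.128

Pipe A: V = Q/A = 0.0038/0.01561 = 0.2434 m/s; Re = 1.203e+04; ε/D = 0.0061; Haaland → f = 0.0378; ΔP_A = f(L/D)(ρV²/2) = 89.91 Pa.
Pipe B: V = Q/A = 0.0038/0.01368 = 0.2777 m/s; Re = 1.285e+04; ε/D = 0.00121; Haaland → f = 0.03067; ΔP_B = f(L/D)(ρV²/2) = 702.4 Pa.
ΔP_A/ΔP_B = 89.91/702.4 = 0.128.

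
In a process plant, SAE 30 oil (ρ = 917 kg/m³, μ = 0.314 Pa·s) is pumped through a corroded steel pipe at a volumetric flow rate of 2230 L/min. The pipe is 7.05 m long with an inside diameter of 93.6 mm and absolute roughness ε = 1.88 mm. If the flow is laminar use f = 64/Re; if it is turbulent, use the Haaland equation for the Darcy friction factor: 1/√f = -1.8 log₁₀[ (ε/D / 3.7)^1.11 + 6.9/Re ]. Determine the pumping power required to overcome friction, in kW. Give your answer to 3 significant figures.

Q = 2230 L/min = 2230/60000 = 0.03717 m³/s.
Cross-sectional area A = πD²/4 = π(0.0936)²/4 = 0.006881 m²; mean velocity V = Q/A = 0.03717/0.006881 = 5.401 m/s.
Reynolds number Re = ρVD/μ = 917 · 5.401 · 0.0936 / 0.314 = 1476.
Re < 2300 → laminar flow, so f = 64/Re = 64/1476 = 0.04335 (the turbulent correlation is not needed).
Darcy-Weisbach: ΔP = f(L/D)(ρV²/2) = 0.04335·(7.05/0.0936)·(917·5.401²/2) = 0.04335·75.32·1.338e+04 = 4.367e+04 Pa.
Pumping power P = QΔP = 0.03717·4.367e+04 = 1623 W = 1.62 kW.

P ≈ 1.62 kW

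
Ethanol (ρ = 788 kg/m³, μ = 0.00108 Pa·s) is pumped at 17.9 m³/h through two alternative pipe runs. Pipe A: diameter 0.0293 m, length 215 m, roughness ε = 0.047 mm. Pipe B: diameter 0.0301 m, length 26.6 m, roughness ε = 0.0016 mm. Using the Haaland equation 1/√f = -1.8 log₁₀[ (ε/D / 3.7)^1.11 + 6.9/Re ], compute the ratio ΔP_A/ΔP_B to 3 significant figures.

ΔP_A/ΔP_B ≈ 13.0

Pipe A: V = Q/A = 0.004972/0.0006743 = 7.374 m/s; Re = 1.577e+05; ε/D = 0.0016; Haaland → f = 0.02329; ΔP_A = f(L/D)(ρV²/2) = 3.661e+06 Pa.
Pipe B: V = Q/A = 0.004972/0.0007116 = 6.988 m/s; Re = 1.535e+05; ε/D = 5.32e-05; Haaland → f = 0.01663; ΔP_B = f(L/D)(ρV²/2) = 2.827e+05 Pa.
ΔP_A/ΔP_B = 3.661e+06/2.827e+05 = 13.0.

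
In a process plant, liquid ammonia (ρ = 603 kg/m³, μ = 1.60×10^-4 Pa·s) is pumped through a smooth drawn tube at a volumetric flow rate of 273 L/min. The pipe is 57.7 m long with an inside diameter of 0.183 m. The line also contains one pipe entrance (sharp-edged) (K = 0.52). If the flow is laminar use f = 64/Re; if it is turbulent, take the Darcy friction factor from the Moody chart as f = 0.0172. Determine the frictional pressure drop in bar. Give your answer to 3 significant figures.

Q = 273 L/min = 273/60000 = 0.00455 m³/s.
Cross-sectional area A = πD²/4 = π(0.183)²/4 = 0.0263 m²; mean velocity V = Q/A = 0.00455/0.0263 = 0.173 m/s.
Reynolds number Re = ρVD/μ = 603 · 0.173 · 0.183 / 0.00016 = 1.193e+05.
Re > 4000 → turbulent; use the Moody-chart value f = 0.0172.
Total minor-loss coefficient ΣK = 1·0.52 = 0.52.
ΔP = [f·L/D + ΣK]·(ρV²/2) = [0.0172·57.7/0.183 + 0.52]·(603·0.173²/2) = [5.423 + 0.52]·9.022 = 53.62 Pa.
ΔP = 53.62 Pa = 5.36×10^-4 bar.

ΔP ≈ 5.36×10^-4 bar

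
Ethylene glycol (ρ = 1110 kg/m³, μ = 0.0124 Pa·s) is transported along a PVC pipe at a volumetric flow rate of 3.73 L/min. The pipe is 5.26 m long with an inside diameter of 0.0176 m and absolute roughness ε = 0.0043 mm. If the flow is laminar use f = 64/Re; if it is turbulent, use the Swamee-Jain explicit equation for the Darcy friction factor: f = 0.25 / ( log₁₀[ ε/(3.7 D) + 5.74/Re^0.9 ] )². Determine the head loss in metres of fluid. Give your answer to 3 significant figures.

Q = 3.73 L/min = 3.73/60000 = 6.217e-05 m³/s.
Cross-sectional area A = πD²/4 = π(0.0176)²/4 = 0.0002433 m²; mean velocity V = Q/A = 6.217e-05/0.0002433 = 0.2555 m/s.
Reynolds number Re = ρVD/μ = 1110 · 0.2555 · 0.0176 / 0.0124 = 402.6.
Re < 2300 → laminar flow, so f = 64/Re = 64/402.6 = 0.159 (the turbulent correlation is not needed).
Darcy-Weisbach: ΔP = f(L/D)(ρV²/2) = 0.159·(5.26/0.0176)·(1110·0.2555²/2) = 0.159·298.9·36.24 = 1722 Pa.
Head loss h_f = ΔP/(ρg) = 1722/(1110·9.81) = 0.158 m.

h_f ≈ 0.158 m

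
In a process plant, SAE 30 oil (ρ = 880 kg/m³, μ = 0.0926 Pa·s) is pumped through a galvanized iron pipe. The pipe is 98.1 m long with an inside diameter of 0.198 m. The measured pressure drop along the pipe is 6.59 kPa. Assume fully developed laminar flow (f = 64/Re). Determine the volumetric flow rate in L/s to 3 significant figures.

Q ≈ 27.4 L/s

For laminar flow, f = 64/Re with Re = ρVD/μ, so Darcy-Weisbach reduces to ΔP = 32μLV/D². Solving for V: V = ΔP·D²/(32μL) = 6590·(0.198)²/(32·0.0926·98.1) = 0.8888 m/s.
Check: Re = ρVD/μ = 880·0.8888·0.198/0.0926 = 1672 < 2300, so the laminar assumption holds.
Q = V·A = 0.8888·(π/4·0.198²) = 0.02737 m³/s = 27.4 L/s.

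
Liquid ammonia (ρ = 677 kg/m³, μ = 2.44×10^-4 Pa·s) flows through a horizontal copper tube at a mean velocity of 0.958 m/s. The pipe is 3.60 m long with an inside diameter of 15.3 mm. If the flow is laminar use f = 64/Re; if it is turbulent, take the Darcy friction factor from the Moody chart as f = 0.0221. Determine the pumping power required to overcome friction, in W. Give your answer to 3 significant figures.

P ≈ 0.285 W

Reynolds number Re = ρVD/μ = 677 · 0.958 · 0.0153 / 0.000244 = 4.067e+04.
Re > 4000 → turbulent; use the Moody-chart value f = 0.0221.
Darcy-Weisbach: ΔP = f(L/D)(ρV²/2) = 0.0221·(3.6/0.0153)·(677·0.958²/2) = 0.0221·235.3·310.7 = 1615 Pa.
Q = V·A = 0.958·0.0001839 = 0.0001761 m³/s.
Pumping power P = QΔP = 0.0001761·1615 = 0.2845 W = 0.285 W.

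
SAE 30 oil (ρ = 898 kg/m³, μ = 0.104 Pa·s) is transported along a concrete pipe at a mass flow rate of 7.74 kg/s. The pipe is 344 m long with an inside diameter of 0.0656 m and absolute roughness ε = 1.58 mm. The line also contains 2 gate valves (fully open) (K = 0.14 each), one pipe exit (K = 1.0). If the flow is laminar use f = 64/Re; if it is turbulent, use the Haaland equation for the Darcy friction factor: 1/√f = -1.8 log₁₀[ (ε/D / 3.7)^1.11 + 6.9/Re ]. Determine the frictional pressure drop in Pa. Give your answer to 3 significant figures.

A = πD²/4 = π(0.0656)²/4 = 0.00338 m²; mean velocity V = ṁ/(ρA) = 7.74/(898 · 0.00338) = 2.55 m/s.
Reynolds number Re = ρVD/μ = 898 · 2.55 · 0.0656 / 0.104 = 1444.
Re < 2300 → laminar flow, so f = 64/Re = 64/1444 = 0.04431 (the turbulent correlation is not needed).
Total minor-loss coefficient ΣK = 2·0.14 + 1·1 = 1.28.
ΔP = [f·L/D + ΣK]·(ρV²/2) = [0.04431·344/0.0656 + 1.28]·(898·2.55²/2) = [232.3 + 1.28]·2920 = 6.822e+05 Pa.

ΔP ≈ 682000 Pa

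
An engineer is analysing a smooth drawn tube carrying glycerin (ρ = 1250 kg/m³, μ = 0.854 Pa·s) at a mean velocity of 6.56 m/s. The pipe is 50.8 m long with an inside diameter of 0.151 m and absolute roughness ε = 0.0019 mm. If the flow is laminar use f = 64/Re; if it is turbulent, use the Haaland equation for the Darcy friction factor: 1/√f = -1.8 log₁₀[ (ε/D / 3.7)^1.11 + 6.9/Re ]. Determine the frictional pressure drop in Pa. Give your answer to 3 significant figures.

ΔP ≈ 399000 Pa

Reynolds number Re = ρVD/μ = 1250 · 6.56 · 0.151 / 0.854 = 1450.
Re < 2300 → laminar flow, so f = 64/Re = 64/1450 = 0.04414 (the turbulent correlation is not needed).
Darcy-Weisbach: ΔP = f(L/D)(ρV²/2) = 0.04414·(50.8/0.151)·(1250·6.56²/2) = 0.04414·336.4·2.69e+04 = 3.994e+05 Pa.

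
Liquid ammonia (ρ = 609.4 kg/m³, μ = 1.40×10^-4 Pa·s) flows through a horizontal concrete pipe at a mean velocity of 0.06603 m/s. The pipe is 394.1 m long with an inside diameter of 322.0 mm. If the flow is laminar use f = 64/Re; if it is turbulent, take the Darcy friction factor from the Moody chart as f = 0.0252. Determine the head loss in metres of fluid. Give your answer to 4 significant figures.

Reynolds number Re = ρVD/μ = 609.4 · 0.06603 · 0.322 / 0.00014 = 9.255e+04.
Re > 4000 → turbulent; use the Moody-chart value f = 0.0252.
Darcy-Weisbach: ΔP = f(L/D)(ρV²/2) = 0.0252·(394.1/0.322)·(609.4·0.06603²/2) = 0.0252·1224·1.328 = 40.97 Pa.
Head loss h_f = ΔP/(ρg) = 40.97/(609.4·9.81) = 0.006854 m.

h_f ≈ 0.006854 m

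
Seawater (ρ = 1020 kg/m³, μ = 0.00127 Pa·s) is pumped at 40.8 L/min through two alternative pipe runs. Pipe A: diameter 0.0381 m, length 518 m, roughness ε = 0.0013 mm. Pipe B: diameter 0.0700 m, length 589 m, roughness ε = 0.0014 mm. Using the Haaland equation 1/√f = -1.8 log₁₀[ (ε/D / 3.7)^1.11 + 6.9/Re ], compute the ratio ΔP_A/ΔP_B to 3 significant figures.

ΔP_A/ΔP_B ≈ 15.7

Pipe A: V = Q/A = 0.00068/0.00114 = 0.5964 m/s; Re = 1.825e+04; ε/D = 3.41e-05; Haaland → f = 0.0264; ΔP_A = f(L/D)(ρV²/2) = 6.511e+04 Pa.
Pipe B: V = Q/A = 0.00068/0.003848 = 0.1767 m/s; Re = 9934; ε/D = 2e-05; Haaland → f = 0.03096; ΔP_B = f(L/D)(ρV²/2) = 4148 Pa.
ΔP_A/ΔP_B = 6.511e+04/4148 = 15.7.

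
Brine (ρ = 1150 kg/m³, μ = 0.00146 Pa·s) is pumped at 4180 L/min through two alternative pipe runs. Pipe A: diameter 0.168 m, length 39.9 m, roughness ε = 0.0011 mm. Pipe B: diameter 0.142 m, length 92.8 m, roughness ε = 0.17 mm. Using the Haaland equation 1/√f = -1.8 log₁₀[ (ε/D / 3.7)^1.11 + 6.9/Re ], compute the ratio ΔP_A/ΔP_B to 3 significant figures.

ΔP_A/ΔP_B ≈ 0.120

Pipe A: V = Q/A = 0.06967/0.02217 = 3.143 m/s; Re = 4.159e+05; ε/D = 6.55e-06; Haaland → f = 0.01357; ΔP_A = f(L/D)(ρV²/2) = 1.83e+04 Pa.
Pipe B: V = Q/A = 0.06967/0.01584 = 4.399 m/s; Re = 4.92e+05; ε/D = 0.0012; Haaland → f = 0.02103; ΔP_B = f(L/D)(ρV²/2) = 1.53e+05 Pa.
ΔP_A/ΔP_B = 1.83e+04/1.53e+05 = 0.120.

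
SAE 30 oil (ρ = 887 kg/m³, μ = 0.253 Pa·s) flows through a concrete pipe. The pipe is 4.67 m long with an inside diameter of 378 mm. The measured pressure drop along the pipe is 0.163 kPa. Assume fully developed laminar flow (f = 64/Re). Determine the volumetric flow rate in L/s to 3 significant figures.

Q ≈ 69.1 L/s

For laminar flow, f = 64/Re with Re = ρVD/μ, so Darcy-Weisbach reduces to ΔP = 32μLV/D². Solving for V: V = ΔP·D²/(32μL) = 163·(0.378)²/(32·0.253·4.67) = 0.616 m/s.
Check: Re = ρVD/μ = 887·0.616·0.378/0.253 = 816.4 < 2300, so the laminar assumption holds.
Q = V·A = 0.616·(π/4·0.378²) = 0.06913 m³/s = 69.1 L/s.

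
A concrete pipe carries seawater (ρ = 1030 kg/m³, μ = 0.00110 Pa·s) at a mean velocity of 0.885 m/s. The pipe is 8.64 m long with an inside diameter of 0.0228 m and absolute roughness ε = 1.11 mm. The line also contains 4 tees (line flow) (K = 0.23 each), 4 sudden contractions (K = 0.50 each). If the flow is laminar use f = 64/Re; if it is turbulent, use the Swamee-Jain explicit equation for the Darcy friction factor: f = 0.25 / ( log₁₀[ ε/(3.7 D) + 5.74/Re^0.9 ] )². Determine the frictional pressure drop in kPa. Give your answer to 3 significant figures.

ΔP ≈ 12.3 kPa

Reynolds number Re = ρVD/μ = 1030 · 0.885 · 0.0228 / 0.0011 = 1.889e+04.
Re > 4000 → turbulent. Relative roughness ε/D = 0.00111/0.0228 = 0.0487. Swamee-Jain: f = 0.25/(log₁₀[0.0487/3.7 + 5.74/1.889e+04^0.9])² = 0.25/(log₁₀[0.0132 + 0.000813])² = 0.25/(-1.855)² = 0.07267.
Total minor-loss coefficient ΣK = 4·0.23 + 4·0.5 = 2.92.
ΔP = [f·L/D + ΣK]·(ρV²/2) = [0.07267·8.64/0.0228 + 2.92]·(1030·0.885²/2) = [27.54 + 2.92]·403.4 = 1.229e+04 Pa.
ΔP = 1.229e+04 Pa = 12.3 kPa.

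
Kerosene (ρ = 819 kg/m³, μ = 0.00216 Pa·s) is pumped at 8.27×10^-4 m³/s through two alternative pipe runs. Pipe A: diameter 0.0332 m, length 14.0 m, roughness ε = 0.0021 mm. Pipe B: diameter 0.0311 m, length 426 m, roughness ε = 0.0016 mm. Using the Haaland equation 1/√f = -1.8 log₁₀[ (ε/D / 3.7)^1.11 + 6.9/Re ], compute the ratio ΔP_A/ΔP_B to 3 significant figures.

Pipe A: V = Q/A = 0.000827/0.0008657 = 0.9553 m/s; Re = 1.203e+04; ε/D = 6.33e-05; Haaland → f = 0.02945; ΔP_A = f(L/D)(ρV²/2) = 4641 Pa.
Pipe B: V = Q/A = 0.000827/0.0007596 = 1.089 m/s; Re = 1.284e+04; ε/D = 5.14e-05; Haaland → f = 0.02893; ΔP_B = f(L/D)(ρV²/2) = 1.923e+05 Pa.
ΔP_A/ΔP_B = 4641/1.923e+05 = 0.0241.

ΔP_A/ΔP_B ≈ 0.0241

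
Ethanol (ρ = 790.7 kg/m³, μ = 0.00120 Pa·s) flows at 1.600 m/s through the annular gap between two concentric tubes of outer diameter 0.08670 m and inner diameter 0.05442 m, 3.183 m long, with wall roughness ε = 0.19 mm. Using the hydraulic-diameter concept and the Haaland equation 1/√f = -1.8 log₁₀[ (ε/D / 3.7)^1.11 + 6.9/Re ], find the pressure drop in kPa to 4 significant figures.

ΔP ≈ 3.408 kPa

Hydraulic diameter D_h = 4A/P = D_o - D_i = 0.0867 - 0.05442 = 0.03228 m.
Re = ρVD_h/μ = 790.7·1.6·0.03228/0.0012 = 3.403e+04.
ε/D_h = 0.00019/0.03228 = 0.00589; Haaland gives 1/√f = -1.8 log₁₀[0.000783+0.000203] = 5.411, so f = 0.03415.
ΔP = f(L/D_h)(ρV²/2) = 0.03415·3.183/0.03228·1012 = 3408 Pa.
ΔP = 3.408 kPa.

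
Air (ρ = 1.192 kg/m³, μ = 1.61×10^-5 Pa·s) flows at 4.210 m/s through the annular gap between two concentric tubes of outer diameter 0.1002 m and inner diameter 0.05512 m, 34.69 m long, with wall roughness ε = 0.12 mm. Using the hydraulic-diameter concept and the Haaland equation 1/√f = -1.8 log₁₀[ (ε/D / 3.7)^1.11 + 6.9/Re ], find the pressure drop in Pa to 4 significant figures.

Hydraulic diameter D_h = 4A/P = D_o - D_i = 0.1002 - 0.05512 = 0.04508 m.
Re = ρVD_h/μ = 1.192·4.21·0.04508/1.61e-05 = 1.405e+04.
ε/D_h = 0.00012/0.04508 = 0.00266; Haaland gives 1/√f = -1.8 log₁₀[0.000325+0.000491] = 5.559, so f = 0.03236.
ΔP = f(L/D_h)(ρV²/2) = 0.03236·34.69/0.04508·10.56 = 263 Pa.

ΔP ≈ 263.0 Pa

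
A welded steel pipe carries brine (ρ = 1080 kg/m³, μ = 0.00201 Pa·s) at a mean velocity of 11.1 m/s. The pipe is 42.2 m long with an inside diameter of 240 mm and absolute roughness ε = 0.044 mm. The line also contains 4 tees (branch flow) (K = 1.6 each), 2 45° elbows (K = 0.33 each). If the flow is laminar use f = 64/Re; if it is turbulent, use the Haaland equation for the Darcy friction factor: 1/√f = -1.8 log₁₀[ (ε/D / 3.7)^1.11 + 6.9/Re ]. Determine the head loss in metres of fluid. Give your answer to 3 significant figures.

h_f ≈ 60.0 m

Reynolds number Re = ρVD/μ = 1080 · 11.1 · 0.24 / 0.00201 = 1.431e+06.
Re > 4000 → turbulent. Relative roughness ε/D = 4.4e-05/0.24 = 0.000183. Haaland: 1/√f = -1.8 log₁₀[(0.000183/3.7)^1.11 + 6.9/1.431e+06] = -1.8 log₁₀[1.67e-05 + 4.82e-06] = 8.403, so f = 0.01416.
Total minor-loss coefficient ΣK = 4·1.6 + 2·0.33 = 7.06.
ΔP = [f·L/D + ΣK]·(ρV²/2) = [0.01416·42.2/0.24 + 7.06]·(1080·11.1²/2) = [2.49 + 7.06]·6.653e+04 = 6.354e+05 Pa.
Head loss h_f = ΔP/(ρg) = 6.354e+05/(1080·9.81) = 60.0 m.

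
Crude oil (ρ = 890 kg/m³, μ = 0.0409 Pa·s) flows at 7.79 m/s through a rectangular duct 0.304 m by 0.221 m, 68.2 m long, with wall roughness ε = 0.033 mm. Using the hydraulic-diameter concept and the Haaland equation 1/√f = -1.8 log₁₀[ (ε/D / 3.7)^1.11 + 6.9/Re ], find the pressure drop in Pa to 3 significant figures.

ΔP ≈ 156000 Pa

Hydraulic diameter D_h = 4A/P = 4·(0.304·0.221)/(2·(0.304+0.221)) = 0.2687/1.05 = 0.2559 m.
Re = ρVD_h/μ = 890·7.79·0.2559/0.0409 = 4.339e+04.
ε/D_h = 3.3e-05/0.2559 = 0.000129; Haaland gives 1/√f = -1.8 log₁₀[1.13e-05+0.000159] = 6.784, so f = 0.02173.
ΔP = f(L/D_h)(ρV²/2) = 0.02173·68.2/0.2559·2.7e+04 = 1.564e+05 Pa.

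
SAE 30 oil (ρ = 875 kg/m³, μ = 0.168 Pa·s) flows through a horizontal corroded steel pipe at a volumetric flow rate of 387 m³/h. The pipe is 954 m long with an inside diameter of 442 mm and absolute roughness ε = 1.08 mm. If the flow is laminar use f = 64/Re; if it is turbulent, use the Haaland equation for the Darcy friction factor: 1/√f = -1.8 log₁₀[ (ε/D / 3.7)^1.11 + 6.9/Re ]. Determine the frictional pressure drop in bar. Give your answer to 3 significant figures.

Q = 387 m³/h = 387/3600 = 0.1075 m³/s.
Cross-sectional area A = πD²/4 = π(0.442)²/4 = 0.1534 m²; mean velocity V = Q/A = 0.1075/0.1534 = 0.7006 m/s.
Reynolds number Re = ρVD/μ = 875 · 0.7006 · 0.442 / 0.168 = 1613.
Re < 2300 → laminar flow, so f = 64/Re = 64/1613 = 0.03968 (the turbulent correlation is not needed).
Darcy-Weisbach: ΔP = f(L/D)(ρV²/2) = 0.03968·(954/0.442)·(875·0.7006²/2) = 0.03968·2158·214.7 = 1.839e+04 Pa.
ΔP = 1.839e+04 Pa = 0.184 bar.

ΔP ≈ 0.184 bar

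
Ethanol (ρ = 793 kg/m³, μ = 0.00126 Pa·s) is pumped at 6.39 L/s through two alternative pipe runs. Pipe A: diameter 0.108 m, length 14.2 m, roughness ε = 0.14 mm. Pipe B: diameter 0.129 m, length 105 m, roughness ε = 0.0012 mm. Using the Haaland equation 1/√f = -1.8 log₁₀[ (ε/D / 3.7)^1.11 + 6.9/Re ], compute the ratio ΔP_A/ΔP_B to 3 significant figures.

ΔP_A/ΔP_B ≈ 0.372

Pipe A: V = Q/A = 0.00639/0.009161 = 0.6975 m/s; Re = 4.741e+04; ε/D = 0.0013; Haaland → f = 0.02469; ΔP_A = f(L/D)(ρV²/2) = 626.4 Pa.
Pipe B: V = Q/A = 0.00639/0.01307 = 0.4889 m/s; Re = 3.969e+04; ε/D = 9.3e-06; Haaland → f = 0.02185; ΔP_B = f(L/D)(ρV²/2) = 1686 Pa.
ΔP_A/ΔP_B = 626.4/1686 = 0.372.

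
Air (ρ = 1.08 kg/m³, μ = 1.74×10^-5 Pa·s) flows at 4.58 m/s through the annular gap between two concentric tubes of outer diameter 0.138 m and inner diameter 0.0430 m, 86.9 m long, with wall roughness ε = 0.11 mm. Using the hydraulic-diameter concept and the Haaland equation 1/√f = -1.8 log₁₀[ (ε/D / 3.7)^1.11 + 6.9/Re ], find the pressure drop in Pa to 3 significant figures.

Hydraulic diameter D_h = 4A/P = D_o - D_i = 0.138 - 0.043 = 0.095 m.
Re = ρVD_h/μ = 1.08·4.58·0.095/1.74e-05 = 2.701e+04.
ε/D_h = 0.00011/0.095 = 0.00116; Haaland gives 1/√f = -1.8 log₁₀[0.000129+0.000255] = 6.148, so f = 0.02646.
ΔP = f(L/D_h)(ρV²/2) = 0.02646·86.9/0.095·11.33 = 274.2 Pa.

ΔP ≈ 274 Pa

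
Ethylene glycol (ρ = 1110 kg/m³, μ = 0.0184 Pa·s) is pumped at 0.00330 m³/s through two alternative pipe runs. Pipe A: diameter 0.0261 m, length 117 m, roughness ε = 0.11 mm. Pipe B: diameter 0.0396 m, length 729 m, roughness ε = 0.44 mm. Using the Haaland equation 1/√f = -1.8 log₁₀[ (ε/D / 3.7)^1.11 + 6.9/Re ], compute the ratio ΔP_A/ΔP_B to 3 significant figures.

Pipe A: V = Q/A = 0.0033/0.000535 = 6.168 m/s; Re = 9712; ε/D = 0.00421; Haaland → f = 0.03663; ΔP_A = f(L/D)(ρV²/2) = 3.467e+06 Pa.
Pipe B: V = Q/A = 0.0033/0.001232 = 2.679 m/s; Re = 6401; ε/D = 0.0111; Haaland → f = 0.04656; ΔP_B = f(L/D)(ρV²/2) = 3.415e+06 Pa.
ΔP_A/ΔP_B = 3.467e+06/3.415e+06 = 1.02.

ΔP_A/ΔP_B ≈ 1.02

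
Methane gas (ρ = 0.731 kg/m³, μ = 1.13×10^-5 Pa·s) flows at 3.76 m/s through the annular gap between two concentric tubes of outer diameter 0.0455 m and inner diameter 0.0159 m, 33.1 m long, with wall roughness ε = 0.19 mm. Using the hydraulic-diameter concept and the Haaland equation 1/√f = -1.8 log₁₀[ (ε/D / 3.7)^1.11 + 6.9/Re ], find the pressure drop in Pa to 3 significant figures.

ΔP ≈ 238 Pa

Hydraulic diameter D_h = 4A/P = D_o - D_i = 0.0455 - 0.0159 = 0.0296 m.
Re = ρVD_h/μ = 0.731·3.76·0.0296/1.13e-05 = 7200.
ε/D_h = 0.00019/0.0296 = 0.00642; Haaland gives 1/√f = -1.8 log₁₀[0.000862+0.000958] = 4.932, so f = 0.04112.
ΔP = f(L/D_h)(ρV²/2) = 0.04112·33.1/0.0296·5.167 = 237.6 Pa.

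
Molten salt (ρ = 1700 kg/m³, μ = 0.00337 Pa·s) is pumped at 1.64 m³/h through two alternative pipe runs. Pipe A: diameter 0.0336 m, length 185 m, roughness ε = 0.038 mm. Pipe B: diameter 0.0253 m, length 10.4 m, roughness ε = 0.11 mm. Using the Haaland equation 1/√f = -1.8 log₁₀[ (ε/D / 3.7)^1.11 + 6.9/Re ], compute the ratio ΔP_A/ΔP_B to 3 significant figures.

ΔP_A/ΔP_B ≈ 4.03

Pipe A: V = Q/A = 0.0004556/0.0008867 = 0.5138 m/s; Re = 8708; ε/D = 0.00113; Haaland → f = 0.03346; ΔP_A = f(L/D)(ρV²/2) = 4.133e+04 Pa.
Pipe B: V = Q/A = 0.0004556/0.0005027 = 0.9062 m/s; Re = 1.157e+04; ε/D = 0.00435; Haaland → f = 0.03578; ΔP_B = f(L/D)(ρV²/2) = 1.027e+04 Pa.
ΔP_A/ΔP_B = 4.133e+04/1.027e+04 = 4.03.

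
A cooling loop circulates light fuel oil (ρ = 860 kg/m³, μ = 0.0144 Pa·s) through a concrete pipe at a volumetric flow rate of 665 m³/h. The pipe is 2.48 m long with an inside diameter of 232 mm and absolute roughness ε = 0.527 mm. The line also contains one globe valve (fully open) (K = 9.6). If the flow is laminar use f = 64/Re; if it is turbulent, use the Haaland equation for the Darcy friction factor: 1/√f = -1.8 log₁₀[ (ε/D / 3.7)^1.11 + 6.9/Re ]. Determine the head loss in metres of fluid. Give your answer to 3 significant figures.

Q = 665 m³/h = 665/3600 = 0.1847 m³/s.
Cross-sectional area A = πD²/4 = π(0.232)²/4 = 0.04227 m²; mean velocity V = Q/A = 0.1847/0.04227 = 4.37 m/s.
Reynolds number Re = ρVD/μ = 860 · 4.37 · 0.232 / 0.0144 = 6.054e+04.
Re > 4000 → turbulent. Relative roughness ε/D = 0.000527/0.232 = 0.00227. Haaland: 1/√f = -1.8 log₁₀[(0.00227/3.7)^1.11 + 6.9/6.054e+04] = -1.8 log₁₀[0.000272 + 0.000114] = 6.144, so f = 0.02649.
Total minor-loss coefficient ΣK = 1·9.6 = 9.6.
ΔP = [f·L/D + ΣK]·(ρV²/2) = [0.02649·2.48/0.232 + 9.6]·(860·4.37²/2) = [0.2832 + 9.6]·8211 = 8.115e+04 Pa.
Head loss h_f = ΔP/(ρg) = 8.115e+04/(860·9.81) = 9.62 m.

h_f ≈ 9.62 m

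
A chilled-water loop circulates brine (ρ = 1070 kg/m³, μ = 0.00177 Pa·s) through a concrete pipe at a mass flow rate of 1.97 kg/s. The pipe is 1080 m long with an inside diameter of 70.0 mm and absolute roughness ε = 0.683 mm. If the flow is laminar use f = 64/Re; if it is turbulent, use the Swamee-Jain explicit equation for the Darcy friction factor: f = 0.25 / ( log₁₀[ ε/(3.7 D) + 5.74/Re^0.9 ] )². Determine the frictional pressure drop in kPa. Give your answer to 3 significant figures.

A = πD²/4 = π(0.07)²/4 = 0.003848 m²; mean velocity V = ṁ/(ρA) = 1.97/(1070 · 0.003848) = 0.4784 m/s.
Reynolds number Re = ρVD/μ = 1070 · 0.4784 · 0.07 / 0.00177 = 2.024e+04.
Re > 4000 → turbulent. Relative roughness ε/D = 0.000683/0.07 = 0.00976. Swamee-Jain: f = 0.25/(log₁₀[0.00976/3.7 + 5.74/2.024e+04^0.9])² = 0.25/(log₁₀[0.00264 + 0.000764])² = 0.25/(-2.468)² = 0.04103.
Darcy-Weisbach: ΔP = f(L/D)(ρV²/2) = 0.04103·(1080/0.07)·(1070·0.4784²/2) = 0.04103·1.543e+04·122.4 = 7.752e+04 Pa.
ΔP = 7.752e+04 Pa = 77.5 kPa.

ΔP ≈ 77.5 kPa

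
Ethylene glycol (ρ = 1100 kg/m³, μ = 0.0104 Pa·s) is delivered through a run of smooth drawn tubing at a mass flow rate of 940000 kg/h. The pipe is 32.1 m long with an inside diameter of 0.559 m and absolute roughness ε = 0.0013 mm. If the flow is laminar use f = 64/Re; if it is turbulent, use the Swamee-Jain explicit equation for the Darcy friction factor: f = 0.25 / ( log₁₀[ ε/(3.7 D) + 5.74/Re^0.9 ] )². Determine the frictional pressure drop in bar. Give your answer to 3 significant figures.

ΔP ≈ 0.00596 bar

ṁ = 940000 kg/h = 940000/3600 = 261.1 kg/s.
A = πD²/4 = π(0.559)²/4 = 0.2454 m²; mean velocity V = ṁ/(ρA) = 261.1/(1100 · 0.2454) = 0.9672 m/s.
Reynolds number Re = ρVD/μ = 1100 · 0.9672 · 0.559 / 0.0104 = 5.719e+04.
Re > 4000 → turbulent. Relative roughness ε/D = 1.3e-06/0.559 = 2.33e-06. Swamee-Jain: f = 0.25/(log₁₀[2.33e-06/3.7 + 5.74/5.719e+04^0.9])² = 0.25/(log₁₀[6.29e-07 + 0.0003])² = 0.25/(-3.522)² = 0.02016.
Darcy-Weisbach: ΔP = f(L/D)(ρV²/2) = 0.02016·(32.1/0.559)·(1100·0.9672²/2) = 0.02016·57.42·514.5 = 595.6 Pa.
ΔP = 595.6 Pa = 0.00596 bar.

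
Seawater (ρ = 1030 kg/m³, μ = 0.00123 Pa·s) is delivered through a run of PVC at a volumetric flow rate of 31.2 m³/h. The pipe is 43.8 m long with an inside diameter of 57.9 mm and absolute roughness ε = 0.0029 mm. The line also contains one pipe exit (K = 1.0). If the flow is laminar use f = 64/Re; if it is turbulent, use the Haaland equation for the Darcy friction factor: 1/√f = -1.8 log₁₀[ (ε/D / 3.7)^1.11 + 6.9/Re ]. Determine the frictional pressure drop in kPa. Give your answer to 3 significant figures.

Q = 31.2 m³/h = 31.2/3600 = 0.008667 m³/s.
Cross-sectional area A = πD²/4 = π(0.0579)²/4 = 0.002633 m²; mean velocity V = Q/A = 0.008667/0.002633 = 3.292 m/s.
Reynolds number Re = ρVD/μ = 1030 · 3.292 · 0.0579 / 0.00123 = 1.596e+05.
Re > 4000 → turbulent. Relative roughness ε/D = 2.9e-06/0.0579 = 5.01e-05. Haaland: 1/√f = -1.8 log₁₀[(5.01e-05/3.7)^1.11 + 6.9/1.596e+05] = -1.8 log₁₀[3.94e-06 + 4.32e-05] = 7.787, so f = 0.01649.
Total minor-loss coefficient ΣK = 1·1 = 1.
ΔP = [f·L/D + ΣK]·(ρV²/2) = [0.01649·43.8/0.0579 + 1]·(1030·3.292²/2) = [12.47 + 1]·5580 = 7.519e+04 Pa.
ΔP = 7.519e+04 Pa = 75.2 kPa.

ΔP ≈ 75.2 kPa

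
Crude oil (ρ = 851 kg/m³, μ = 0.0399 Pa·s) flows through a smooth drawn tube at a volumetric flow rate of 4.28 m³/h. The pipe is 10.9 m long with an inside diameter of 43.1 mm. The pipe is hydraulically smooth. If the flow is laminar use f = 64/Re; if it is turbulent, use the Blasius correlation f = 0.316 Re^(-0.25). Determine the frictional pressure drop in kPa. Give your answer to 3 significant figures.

ΔP ≈ 6.11 kPa

Q = 4.28 m³/h = 4.28/3600 = 0.001189 m³/s.
Cross-sectional area A = πD²/4 = π(0.0431)²/4 = 0.001459 m²; mean velocity V = Q/A = 0.001189/0.001459 = 0.8149 m/s.
Reynolds number Re = ρVD/μ = 851 · 0.8149 · 0.0431 / 0.0399 = 749.1.
Re < 2300 → laminar flow, so f = 64/Re = 64/749.1 = 0.08544 (the turbulent correlation is not needed).
Darcy-Weisbach: ΔP = f(L/D)(ρV²/2) = 0.08544·(10.9/0.0431)·(851·0.8149²/2) = 0.08544·252.9·282.5 = 6105 Pa.
ΔP = 6105 Pa = 6.11 kPa.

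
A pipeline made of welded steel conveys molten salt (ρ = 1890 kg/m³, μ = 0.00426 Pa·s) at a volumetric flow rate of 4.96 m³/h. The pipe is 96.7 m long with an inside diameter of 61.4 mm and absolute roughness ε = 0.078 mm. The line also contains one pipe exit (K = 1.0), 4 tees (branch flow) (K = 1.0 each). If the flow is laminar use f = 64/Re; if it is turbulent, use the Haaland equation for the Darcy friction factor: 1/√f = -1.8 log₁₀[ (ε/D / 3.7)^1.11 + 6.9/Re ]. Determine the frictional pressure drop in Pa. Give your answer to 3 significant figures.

ΔP ≈ 11000 Pa

Q = 4.96 m³/h = 4.96/3600 = 0.001378 m³/s.
Cross-sectional area A = πD²/4 = π(0.0614)²/4 = 0.002961 m²; mean velocity V = Q/A = 0.001378/0.002961 = 0.4653 m/s.
Reynolds number Re = ρVD/μ = 1890 · 0.4653 · 0.0614 / 0.00426 = 1.268e+04.
Re > 4000 → turbulent. Relative roughness ε/D = 7.8e-05/0.0614 = 0.00127. Haaland: 1/√f = -1.8 log₁₀[(0.00127/3.7)^1.11 + 6.9/1.268e+04] = -1.8 log₁₀[0.000143 + 0.000544] = 5.693, so f = 0.03085.
Total minor-loss coefficient ΣK = 1·1 + 4·1 = 5.
ΔP = [f·L/D + ΣK]·(ρV²/2) = [0.03085·96.7/0.0614 + 5]·(1890·0.4653²/2) = [48.59 + 5]·204.6 = 1.096e+04 Pa.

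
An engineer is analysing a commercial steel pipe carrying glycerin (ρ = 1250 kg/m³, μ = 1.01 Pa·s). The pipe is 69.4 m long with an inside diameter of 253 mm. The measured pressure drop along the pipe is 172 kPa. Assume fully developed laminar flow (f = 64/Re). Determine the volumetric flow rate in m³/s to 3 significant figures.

Q ≈ 0.247 m³/s

For laminar flow, f = 64/Re with Re = ρVD/μ, so Darcy-Weisbach reduces to ΔP = 32μLV/D². Solving for V: V = ΔP·D²/(32μL) = 1.72e+05·(0.253)²/(32·1.01·69.4) = 4.908 m/s.
Check: Re = ρVD/μ = 1250·4.908·0.253/1.01 = 1537 < 2300, so the laminar assumption holds.
Q = V·A = 4.908·(π/4·0.253²) = 0.2468 m³/s = 0.247 m³/s.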